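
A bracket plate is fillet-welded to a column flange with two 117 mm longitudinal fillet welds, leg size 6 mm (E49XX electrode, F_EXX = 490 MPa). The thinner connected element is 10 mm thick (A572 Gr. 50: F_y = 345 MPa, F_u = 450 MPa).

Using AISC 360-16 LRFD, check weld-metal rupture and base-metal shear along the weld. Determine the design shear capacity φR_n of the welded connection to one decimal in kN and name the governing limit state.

218.9 kN (weld metal governs)

Weld metal: throat = 0.707×6 = 4.242 mm, L = 2×117 = 234 mm. φR_n = 0.75 × 0.6 × 490 × 4.242 × 234 = 218.9 kN.
Base metal shear (10 mm plate): yield φR_n = 1.0×0.6×345×10×234 = 484.4 kN; rupture φR_n = 0.75×0.6×450×10×234 = 473.9 kN; take 473.9 kN (rupture).
Governing: min(218.9, 473.9) = 218.9 kN → weld metal.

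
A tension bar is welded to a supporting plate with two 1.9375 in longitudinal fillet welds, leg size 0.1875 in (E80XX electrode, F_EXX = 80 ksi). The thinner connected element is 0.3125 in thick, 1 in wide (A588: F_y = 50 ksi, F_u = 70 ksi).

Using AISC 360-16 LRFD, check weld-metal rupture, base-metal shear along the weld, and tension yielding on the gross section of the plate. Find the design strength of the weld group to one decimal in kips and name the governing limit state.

14.1 kips (gross-section yield governs)

Weld metal: throat = 0.707×0.1875 = 0.13256 in, L = 2×1.9375 = 3.875 in. φR_n = 0.75 × 0.6 × 80 × 0.13256 × 3.875 = 18.5 kips.
Base metal shear (0.3125 in plate): yield φR_n = 1.0×0.6×50×0.3125×3.875 = 36.3 kips; rupture φR_n = 0.75×0.6×70×0.3125×3.875 = 38.1 kips; take 36.3 kips (yield).
Tension yield (gross): A_g = 1×0.3125 = 0.3125 in². φR_n = 0.90 × 50 × 0.3125 = 14.1 kips.
Governing: min(18.5, 36.3, 14.1) = 14.1 kips → gross-section yield.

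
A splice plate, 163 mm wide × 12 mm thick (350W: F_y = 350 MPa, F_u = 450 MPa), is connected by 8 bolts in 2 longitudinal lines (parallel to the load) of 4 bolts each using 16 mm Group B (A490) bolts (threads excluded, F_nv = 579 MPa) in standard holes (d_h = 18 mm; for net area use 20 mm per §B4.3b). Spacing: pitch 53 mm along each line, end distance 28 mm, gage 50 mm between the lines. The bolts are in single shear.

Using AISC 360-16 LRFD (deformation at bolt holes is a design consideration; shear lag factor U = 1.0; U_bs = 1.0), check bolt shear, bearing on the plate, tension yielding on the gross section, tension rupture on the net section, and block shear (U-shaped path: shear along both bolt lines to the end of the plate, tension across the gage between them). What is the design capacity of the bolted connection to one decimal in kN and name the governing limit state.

498.2 kN (net-section rupture governs)

Bolt shear: A_b = π(16)²/4 = 201.06 mm². φR_n = 0.75 × 579 × 201.06 × 8 × 1 = 698.5 kN.
Bearing (12 mm plate, F_u = 450 MPa): end bolts L_c = 28 − 18/2 = 19, R_n = min(1.2×19×12×450, 2.4×16×12×450) = 123.12 kN/bolt; interior L_c = 53 − 18 = 35, R_n = 207.36 kN/bolt. φR_n = 0.75 × (2×123.12 + 6×207.36) = 1117.8 kN.
Tension yield (gross): A_g = 163×12 = 1956 mm². φR_n = 0.90 × 350 × 1956 = 616.1 kN.
Tension rupture (net): A_n = (163 − 2×20)×12 = 1476 mm² (U = 1.0, A_e = A_n). φR_n = 0.75 × 450 × 1476 = 498.2 kN.
Block shear: shear path 2×[28+3×53] = 2×187 mm, A_gv = 4488, A_nv = 2×(187 − 3.5×20)×12 = 2808 mm²; tension across gage: (50 − 1×20)×12 = 360 mm². R_n = min(0.6×450×2808, 0.6×350×4488) + 1.0×450×360 = min(758.16, 942.48) + 162 = 920.16 kN. φR_n = 0.75 × 920.16 = 690.1 kN.
Governing: min(698.5, 1117.8, 616.1, 498.2, 690.1) = 498.2 kN → net-section rupture.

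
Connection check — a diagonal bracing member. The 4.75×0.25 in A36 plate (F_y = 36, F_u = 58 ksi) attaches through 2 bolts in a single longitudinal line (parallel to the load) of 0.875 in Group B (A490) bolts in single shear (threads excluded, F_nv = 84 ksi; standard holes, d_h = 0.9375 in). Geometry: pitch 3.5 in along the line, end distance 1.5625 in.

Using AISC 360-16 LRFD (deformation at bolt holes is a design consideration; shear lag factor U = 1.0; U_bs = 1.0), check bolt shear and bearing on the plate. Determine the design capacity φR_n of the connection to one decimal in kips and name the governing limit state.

Bolt shear: A_b = π(0.875)²/4 = 0.60132 in². φR_n = 0.75 × 84 × 0.60132 × 2 × 1 = 75.8 kips.
Bearing (0.25 in plate, F_u = 58 ksi): end bolts L_c = 1.5625 − 0.9375/2 = 1.09375, R_n = min(1.2×1.09375×0.25×58, 2.4×0.875×0.25×58) = 19.031 kips/bolt; interior L_c = 3.5 − 0.9375 = 2.5625, R_n = 30.45 kips/bolt. φR_n = 0.75 × (1×19.031 + 1×30.45) = 37.1 kips.
Governing: min(75.8, 37.1) = 37.1 kips → bearing.

37.1 kips (bearing governs)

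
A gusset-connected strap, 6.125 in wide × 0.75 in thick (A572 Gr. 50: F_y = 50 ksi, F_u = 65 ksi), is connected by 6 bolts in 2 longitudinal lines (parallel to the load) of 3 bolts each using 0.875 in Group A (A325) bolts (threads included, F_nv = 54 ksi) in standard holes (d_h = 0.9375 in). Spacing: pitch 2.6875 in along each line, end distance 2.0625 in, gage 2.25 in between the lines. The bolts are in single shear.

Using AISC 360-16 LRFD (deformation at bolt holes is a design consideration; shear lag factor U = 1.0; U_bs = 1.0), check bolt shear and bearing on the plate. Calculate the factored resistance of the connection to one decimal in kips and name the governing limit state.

Bolt shear: A_b = π(0.875)²/4 = 0.60132 in². φR_n = 0.75 × 54 × 0.60132 × 6 × 1 = 146.1 kips.
Bearing (0.75 in plate, F_u = 65 ksi): end bolts L_c = 2.0625 − 0.9375/2 = 1.59375, R_n = min(1.2×1.59375×0.75×65, 2.4×0.875×0.75×65) = 93.234 kips/bolt; interior L_c = 2.6875 − 0.9375 = 1.75, R_n = 102.38 kips/bolt. φR_n = 0.75 × (2×93.234 + 4×102.38) = 447.0 kips.
Governing: min(146.1, 447.0) = 146.1 kips → bolt shear.

146.1 kips (bolt shear governs)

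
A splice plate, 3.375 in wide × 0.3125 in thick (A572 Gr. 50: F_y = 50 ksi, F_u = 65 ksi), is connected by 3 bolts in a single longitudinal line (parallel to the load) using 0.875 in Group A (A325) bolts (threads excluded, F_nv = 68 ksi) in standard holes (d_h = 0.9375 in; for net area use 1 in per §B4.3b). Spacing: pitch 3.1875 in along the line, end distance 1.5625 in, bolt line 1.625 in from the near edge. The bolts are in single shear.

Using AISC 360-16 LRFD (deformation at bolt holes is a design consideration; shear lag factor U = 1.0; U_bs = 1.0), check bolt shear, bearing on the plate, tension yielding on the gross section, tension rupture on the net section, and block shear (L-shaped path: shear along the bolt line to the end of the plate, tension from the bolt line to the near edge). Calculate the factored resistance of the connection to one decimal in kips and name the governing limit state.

Bolt shear: A_b = π(0.875)²/4 = 0.60132 in². φR_n = 0.75 × 68 × 0.60132 × 3 × 1 = 92.0 kips.
Bearing (0.3125 in plate, F_u = 65 ksi): end bolts L_c = 1.5625 − 0.9375/2 = 1.09375, R_n = min(1.2×1.09375×0.3125×65, 2.4×0.875×0.3125×65) = 26.66 kips/bolt; interior L_c = 3.1875 − 0.9375 = 2.25, R_n = 42.656 kips/bolt. φR_n = 0.75 × (1×26.66 + 2×42.656) = 84.0 kips.
Tension yield (gross): A_g = 3.375×0.3125 = 1.0547 in². φR_n = 0.90 × 50 × 1.0547 = 47.5 kips.
Tension rupture (net): A_n = (3.375 − 1×1)×0.3125 = 0.74219 in² (U = 1.0, A_e = A_n). φR_n = 0.75 × 65 × 0.74219 = 36.2 kips.
Block shear: shear path 1×[1.5625+2×3.1875] = 1×7.9375 in, A_gv = 2.4805, A_nv = 1×(7.9375 − 2.5×1)×0.3125 = 1.6992 in²; tension to near edge: (1.625 − 0.5×1)×0.3125 = 0.35156 in². R_n = min(0.6×65×1.6992, 0.6×50×2.4805) + 1.0×65×0.35156 = min(66.269, 74.415) + 22.851 = 89.12 kips. φR_n = 0.75 × 89.12 = 66.8 kips.
Governing: min(92.0, 84.0, 47.5, 36.2, 66.8) = 36.2 kips → net-section rupture.

36.2 kips (net-section rupture governs)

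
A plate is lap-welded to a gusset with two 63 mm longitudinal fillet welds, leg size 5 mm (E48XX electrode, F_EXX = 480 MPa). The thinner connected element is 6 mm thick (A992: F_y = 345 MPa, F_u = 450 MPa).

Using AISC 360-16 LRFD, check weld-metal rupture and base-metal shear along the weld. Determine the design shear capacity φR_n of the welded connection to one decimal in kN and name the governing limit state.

96.2 kN (weld metal governs)

Weld metal: throat = 0.707×5 = 3.535 mm, L = 2×63 = 126 mm. φR_n = 0.75 × 0.6 × 480 × 3.535 × 126 = 96.2 kN.
Base metal shear (6 mm plate): yield φR_n = 1.0×0.6×345×6×126 = 156.5 kN; rupture φR_n = 0.75×0.6×450×6×126 = 153.1 kN; take 153.1 kN (rupture).
Governing: min(96.2, 153.1) = 96.2 kN → weld metal.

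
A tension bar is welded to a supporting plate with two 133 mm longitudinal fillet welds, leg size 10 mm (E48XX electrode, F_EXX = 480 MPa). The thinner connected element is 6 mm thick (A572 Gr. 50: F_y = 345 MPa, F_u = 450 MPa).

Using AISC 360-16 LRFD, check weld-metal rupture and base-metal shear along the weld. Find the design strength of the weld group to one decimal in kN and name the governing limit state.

Weld metal: throat = 0.707×10 = 7.07 mm, L = 2×133 = 266 mm. φR_n = 0.75 × 0.6 × 480 × 7.07 × 266 = 406.2 kN.
Base metal shear (6 mm plate): yield φR_n = 1.0×0.6×345×6×266 = 330.4 kN; rupture φR_n = 0.75×0.6×450×6×266 = 323.2 kN; take 323.2 kN (rupture).
Governing: min(406.2, 323.2) = 323.2 kN → base-metal shear.

323.2 kN (base-metal shear governs)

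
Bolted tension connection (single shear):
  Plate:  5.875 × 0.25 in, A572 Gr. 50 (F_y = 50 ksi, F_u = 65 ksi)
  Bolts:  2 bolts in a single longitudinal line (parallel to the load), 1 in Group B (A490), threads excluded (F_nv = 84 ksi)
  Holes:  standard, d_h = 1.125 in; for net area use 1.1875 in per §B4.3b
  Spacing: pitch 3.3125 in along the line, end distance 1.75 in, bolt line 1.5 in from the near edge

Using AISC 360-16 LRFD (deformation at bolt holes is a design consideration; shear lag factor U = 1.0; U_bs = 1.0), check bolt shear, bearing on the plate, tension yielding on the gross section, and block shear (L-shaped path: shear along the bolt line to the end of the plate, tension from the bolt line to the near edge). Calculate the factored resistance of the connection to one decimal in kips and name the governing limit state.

35.0 kips (block shear governs)

Bolt shear: A_b = π(1)²/4 = 0.7854 in². φR_n = 0.75 × 84 × 0.7854 × 2 × 1 = 99.0 kips.
Bearing (0.25 in plate, F_u = 65 ksi): end bolts L_c = 1.75 − 1.125/2 = 1.1875, R_n = min(1.2×1.1875×0.25×65, 2.4×1×0.25×65) = 23.156 kips/bolt; interior L_c = 3.3125 − 1.125 = 2.1875, R_n = 39 kips/bolt. φR_n = 0.75 × (1×23.156 + 1×39) = 46.6 kips.
Tension yield (gross): A_g = 5.875×0.25 = 1.4688 in². φR_n = 0.90 × 50 × 1.4688 = 66.1 kips.
Block shear: shear path 1×[1.75+1×3.3125] = 1×5.0625 in, A_gv = 1.2656, A_nv = 1×(5.0625 − 1.5×1.1875)×0.25 = 0.82031 in²; tension to near edge: (1.5 − 0.5×1.1875)×0.25 = 0.22656 in². R_n = min(0.6×65×0.82031, 0.6×50×1.2656) + 1.0×65×0.22656 = min(31.992, 37.968) + 14.726 = 46.718 kips. φR_n = 0.75 × 46.718 = 35.0 kips.
Governing: min(99.0, 46.6, 66.1, 35.0) = 35.0 kips → block shear.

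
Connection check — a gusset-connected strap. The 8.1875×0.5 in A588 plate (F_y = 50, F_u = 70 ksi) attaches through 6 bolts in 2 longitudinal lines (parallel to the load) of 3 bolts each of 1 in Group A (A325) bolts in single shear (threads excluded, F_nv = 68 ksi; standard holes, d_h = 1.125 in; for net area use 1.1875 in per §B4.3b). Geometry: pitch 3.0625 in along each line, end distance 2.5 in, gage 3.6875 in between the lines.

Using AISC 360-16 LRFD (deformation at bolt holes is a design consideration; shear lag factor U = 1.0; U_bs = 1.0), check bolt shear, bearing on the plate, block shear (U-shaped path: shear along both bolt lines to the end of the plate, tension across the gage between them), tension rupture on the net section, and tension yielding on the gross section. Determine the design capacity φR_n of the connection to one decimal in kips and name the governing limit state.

152.6 kips (net-section rupture governs)

Bolt shear: A_b = π(1)²/4 = 0.7854 in². φR_n = 0.75 × 68 × 0.7854 × 6 × 1 = 240.3 kips.
Bearing (0.5 in plate, F_u = 70 ksi): end bolts L_c = 2.5 − 1.125/2 = 1.9375, R_n = min(1.2×1.9375×0.5×70, 2.4×1×0.5×70) = 81.375 kips/bolt; interior L_c = 3.0625 − 1.125 = 1.9375, R_n = 81.375 kips/bolt. φR_n = 0.75 × (2×81.375 + 4×81.375) = 366.2 kips.
Block shear: shear path 2×[2.5+2×3.0625] = 2×8.625 in, A_gv = 8.625, A_nv = 2×(8.625 − 2.5×1.1875)×0.5 = 5.6563 in²; tension across gage: (3.6875 − 1×1.1875)×0.5 = 1.25 in². R_n = min(0.6×70×5.6563, 0.6×50×8.625) + 1.0×70×1.25 = min(237.56, 258.75) + 87.5 = 325.06 kips. φR_n = 0.75 × 325.06 = 243.8 kips.
Tension rupture (net): A_n = (8.1875 − 2×1.1875)×0.5 = 2.9063 in² (U = 1.0, A_e = A_n). φR_n = 0.75 × 70 × 2.9063 = 152.6 kips.
Tension yield (gross): A_g = 8.1875×0.5 = 4.0938 in². φR_n = 0.90 × 50 × 4.0938 = 184.2 kips.
Governing: min(240.3, 366.2, 243.8, 152.6, 184.2) = 152.6 kips → net-section rupture.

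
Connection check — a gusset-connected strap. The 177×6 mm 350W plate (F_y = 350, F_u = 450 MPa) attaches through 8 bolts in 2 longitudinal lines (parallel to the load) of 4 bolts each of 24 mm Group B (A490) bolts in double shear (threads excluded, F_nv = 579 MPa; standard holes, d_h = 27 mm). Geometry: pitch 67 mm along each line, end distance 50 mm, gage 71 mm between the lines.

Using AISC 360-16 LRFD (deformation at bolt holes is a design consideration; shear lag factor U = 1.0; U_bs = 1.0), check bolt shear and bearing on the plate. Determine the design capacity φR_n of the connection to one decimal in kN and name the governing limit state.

Bolt shear: A_b = π(24)²/4 = 452.39 mm². φR_n = 0.75 × 579 × 452.39 × 8 × 2 = 3143.2 kN.
Bearing (6 mm plate, F_u = 450 MPa): end bolts L_c = 50 − 27/2 = 36.5, R_n = min(1.2×36.5×6×450, 2.4×24×6×450) = 118.26 kN/bolt; interior L_c = 67 − 27 = 40, R_n = 129.6 kN/bolt. φR_n = 0.75 × (2×118.26 + 6×129.6) = 760.6 kN.
Governing: min(3143.2, 760.6) = 760.6 kN → bearing.

760.6 kN (bearing governs)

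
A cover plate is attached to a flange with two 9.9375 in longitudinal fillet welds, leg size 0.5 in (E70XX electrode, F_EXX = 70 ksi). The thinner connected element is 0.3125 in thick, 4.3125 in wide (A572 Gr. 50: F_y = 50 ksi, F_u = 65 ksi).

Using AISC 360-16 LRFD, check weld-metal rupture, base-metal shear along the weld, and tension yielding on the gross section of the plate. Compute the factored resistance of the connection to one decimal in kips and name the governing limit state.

Weld metal: throat = 0.707×0.5 = 0.3535 in, L = 2×9.9375 = 19.875 in. φR_n = 0.75 × 0.6 × 70 × 0.3535 × 19.875 = 221.3 kips.
Base metal shear (0.3125 in plate): yield φR_n = 1.0×0.6×50×0.3125×19.875 = 186.3 kips; rupture φR_n = 0.75×0.6×65×0.3125×19.875 = 181.7 kips; take 181.7 kips (rupture).
Tension yield (gross): A_g = 4.3125×0.3125 = 1.3477 in². φR_n = 0.90 × 50 × 1.3477 = 60.6 kips.
Governing: min(221.3, 181.7, 60.6) = 60.6 kips → gross-section yield.

60.6 kips (gross-section yield governs)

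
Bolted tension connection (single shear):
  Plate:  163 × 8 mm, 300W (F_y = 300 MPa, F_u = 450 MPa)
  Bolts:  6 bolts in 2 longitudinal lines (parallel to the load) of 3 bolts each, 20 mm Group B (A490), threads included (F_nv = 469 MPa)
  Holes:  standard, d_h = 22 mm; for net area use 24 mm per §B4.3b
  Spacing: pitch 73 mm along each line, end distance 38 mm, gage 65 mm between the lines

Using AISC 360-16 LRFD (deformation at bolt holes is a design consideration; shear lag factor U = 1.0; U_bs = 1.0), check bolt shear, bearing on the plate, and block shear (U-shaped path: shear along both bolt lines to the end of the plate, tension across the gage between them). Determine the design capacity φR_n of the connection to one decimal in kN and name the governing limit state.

508.1 kN (block shear governs)

Bolt shear: A_b = π(20)²/4 = 314.16 mm². φR_n = 0.75 × 469 × 314.16 × 6 × 1 = 663.0 kN.
Bearing (8 mm plate, F_u = 450 MPa): end bolts L_c = 38 − 22/2 = 27, R_n = min(1.2×27×8×450, 2.4×20×8×450) = 116.64 kN/bolt; interior L_c = 73 − 22 = 51, R_n = 172.8 kN/bolt. φR_n = 0.75 × (2×116.64 + 4×172.8) = 693.4 kN.
Block shear: shear path 2×[38+2×73] = 2×184 mm, A_gv = 2944, A_nv = 2×(184 − 2.5×24)×8 = 1984 mm²; tension across gage: (65 − 1×24)×8 = 328 mm². R_n = min(0.6×450×1984, 0.6×300×2944) + 1.0×450×328 = min(535.68, 529.92) + 147.6 = 677.52 kN. φR_n = 0.75 × 677.52 = 508.1 kN.
Governing: min(663.0, 693.4, 508.1) = 508.1 kN → block shear.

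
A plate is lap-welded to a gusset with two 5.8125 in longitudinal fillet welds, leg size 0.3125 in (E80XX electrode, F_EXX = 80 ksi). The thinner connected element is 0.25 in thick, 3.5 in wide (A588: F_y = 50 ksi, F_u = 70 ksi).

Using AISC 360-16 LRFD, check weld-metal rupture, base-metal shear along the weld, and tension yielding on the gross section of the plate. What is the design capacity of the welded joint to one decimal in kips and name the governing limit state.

Weld metal: throat = 0.707×0.3125 = 0.22094 in, L = 2×5.8125 = 11.625 in. φR_n = 0.75 × 0.6 × 80 × 0.22094 × 11.625 = 92.5 kips.
Base metal shear (0.25 in plate): yield φR_n = 1.0×0.6×50×0.25×11.625 = 87.2 kips; rupture φR_n = 0.75×0.6×70×0.25×11.625 = 91.5 kips; take 87.2 kips (yield).
Tension yield (gross): A_g = 3.5×0.25 = 0.875 in². φR_n = 0.90 × 50 × 0.875 = 39.4 kips.
Governing: min(92.5, 87.2, 39.4) = 39.4 kips → gross-section yield.

39.4 kips (gross-section yield governs)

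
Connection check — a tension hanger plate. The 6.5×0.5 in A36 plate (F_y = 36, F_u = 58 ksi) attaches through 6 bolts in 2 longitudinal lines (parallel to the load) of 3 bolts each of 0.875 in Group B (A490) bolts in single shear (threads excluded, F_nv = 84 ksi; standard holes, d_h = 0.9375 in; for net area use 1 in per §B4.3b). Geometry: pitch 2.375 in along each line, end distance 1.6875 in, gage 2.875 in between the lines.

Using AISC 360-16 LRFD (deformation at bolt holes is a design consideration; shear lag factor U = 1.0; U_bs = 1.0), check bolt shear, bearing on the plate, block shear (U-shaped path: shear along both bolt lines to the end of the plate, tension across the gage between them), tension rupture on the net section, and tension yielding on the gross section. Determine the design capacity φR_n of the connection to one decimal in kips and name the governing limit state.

Bolt shear: A_b = π(0.875)²/4 = 0.60132 in². φR_n = 0.75 × 84 × 0.60132 × 6 × 1 = 227.3 kips.
Bearing (0.5 in plate, F_u = 58 ksi): end bolts L_c = 1.6875 − 0.9375/2 = 1.21875, R_n = min(1.2×1.21875×0.5×58, 2.4×0.875×0.5×58) = 42.413 kips/bolt; interior L_c = 2.375 − 0.9375 = 1.4375, R_n = 50.025 kips/bolt. φR_n = 0.75 × (2×42.413 + 4×50.025) = 213.7 kips.
Block shear: shear path 2×[1.6875+2×2.375] = 2×6.4375 in, A_gv = 6.4375, A_nv = 2×(6.4375 − 2.5×1)×0.5 = 3.9375 in²; tension across gage: (2.875 − 1×1)×0.5 = 0.9375 in². R_n = min(0.6×58×3.9375, 0.6×36×6.4375) + 1.0×58×0.9375 = min(137.03, 139.05) + 54.375 = 191.41 kips. φR_n = 0.75 × 191.41 = 143.6 kips.
Tension rupture (net): A_n = (6.5 − 2×1)×0.5 = 2.25 in² (U = 1.0, A_e = A_n). φR_n = 0.75 × 58 × 2.25 = 97.9 kips.
Tension yield (gross): A_g = 6.5×0.5 = 3.25 in². φR_n = 0.90 × 36 × 3.25 = 105.3 kips.
Governing: min(227.3, 213.7, 143.6, 97.9, 105.3) = 97.9 kips → net-section rupture.

97.9 kips (net-section rupture governs)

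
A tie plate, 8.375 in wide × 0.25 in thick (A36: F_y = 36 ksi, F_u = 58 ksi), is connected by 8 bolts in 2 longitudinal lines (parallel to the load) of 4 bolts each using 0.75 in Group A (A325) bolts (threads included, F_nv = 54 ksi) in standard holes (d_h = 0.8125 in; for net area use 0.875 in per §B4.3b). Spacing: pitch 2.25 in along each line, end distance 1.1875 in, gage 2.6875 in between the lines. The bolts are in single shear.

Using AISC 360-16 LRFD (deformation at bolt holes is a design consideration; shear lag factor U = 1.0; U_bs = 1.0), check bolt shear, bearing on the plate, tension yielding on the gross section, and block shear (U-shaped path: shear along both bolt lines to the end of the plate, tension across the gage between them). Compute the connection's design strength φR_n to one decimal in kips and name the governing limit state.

Bolt shear: A_b = π(0.75)²/4 = 0.44179 in². φR_n = 0.75 × 54 × 0.44179 × 8 × 1 = 143.1 kips.
Bearing (0.25 in plate, F_u = 58 ksi): end bolts L_c = 1.1875 − 0.8125/2 = 0.78125, R_n = min(1.2×0.78125×0.25×58, 2.4×0.75×0.25×58) = 13.594 kips/bolt; interior L_c = 2.25 − 0.8125 = 1.4375, R_n = 25.013 kips/bolt. φR_n = 0.75 × (2×13.594 + 6×25.013) = 132.9 kips.
Tension yield (gross): A_g = 8.375×0.25 = 2.0938 in². φR_n = 0.90 × 36 × 2.0938 = 67.8 kips.
Block shear: shear path 2×[1.1875+3×2.25] = 2×7.9375 in, A_gv = 3.9688, A_nv = 2×(7.9375 − 3.5×0.875)×0.25 = 2.4375 in²; tension across gage: (2.6875 − 1×0.875)×0.25 = 0.45313 in². R_n = min(0.6×58×2.4375, 0.6×36×3.9688) + 1.0×58×0.45313 = min(84.825, 85.726) + 26.282 = 111.11 kips. φR_n = 0.75 × 111.11 = 83.3 kips.
Governing: min(143.1, 132.9, 67.8, 83.3) = 67.8 kips → gross-section yield.

67.8 kips (gross-section yield governs)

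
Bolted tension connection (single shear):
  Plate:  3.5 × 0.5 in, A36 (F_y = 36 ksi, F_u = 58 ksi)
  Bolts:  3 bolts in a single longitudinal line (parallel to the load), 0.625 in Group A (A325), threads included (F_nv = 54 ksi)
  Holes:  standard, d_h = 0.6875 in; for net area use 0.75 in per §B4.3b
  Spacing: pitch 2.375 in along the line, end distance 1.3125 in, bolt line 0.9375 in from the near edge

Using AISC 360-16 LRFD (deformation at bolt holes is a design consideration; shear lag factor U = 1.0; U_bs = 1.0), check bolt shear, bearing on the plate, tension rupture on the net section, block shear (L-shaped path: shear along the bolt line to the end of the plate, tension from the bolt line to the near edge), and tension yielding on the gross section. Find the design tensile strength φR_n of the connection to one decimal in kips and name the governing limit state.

37.3 kips (bolt shear governs)

Bolt shear: A_b = π(0.625)²/4 = 0.3068 in². φR_n = 0.75 × 54 × 0.3068 × 3 × 1 = 37.3 kips.
Bearing (0.5 in plate, F_u = 58 ksi): end bolts L_c = 1.3125 − 0.6875/2 = 0.96875, R_n = min(1.2×0.96875×0.5×58, 2.4×0.625×0.5×58) = 33.713 kips/bolt; interior L_c = 2.375 − 0.6875 = 1.6875, R_n = 43.5 kips/bolt. φR_n = 0.75 × (1×33.713 + 2×43.5) = 90.5 kips.
Tension rupture (net): A_n = (3.5 − 1×0.75)×0.5 = 1.375 in² (U = 1.0, A_e = A_n). φR_n = 0.75 × 58 × 1.375 = 59.8 kips.
Block shear: shear path 1×[1.3125+2×2.375] = 1×6.0625 in, A_gv = 3.0313, A_nv = 1×(6.0625 − 2.5×0.75)×0.5 = 2.0938 in²; tension to near edge: (0.9375 − 0.5×0.75)×0.5 = 0.28125 in². R_n = min(0.6×58×2.0938, 0.6×36×3.0313) + 1.0×58×0.28125 = min(72.864, 65.476) + 16.313 = 81.789 kips. φR_n = 0.75 × 81.789 = 61.3 kips.
Tension yield (gross): A_g = 3.5×0.5 = 1.75 in². φR_n = 0.90 × 36 × 1.75 = 56.7 kips.
Governing: min(37.3, 90.5, 59.8, 61.3, 56.7) = 37.3 kips → bolt shear.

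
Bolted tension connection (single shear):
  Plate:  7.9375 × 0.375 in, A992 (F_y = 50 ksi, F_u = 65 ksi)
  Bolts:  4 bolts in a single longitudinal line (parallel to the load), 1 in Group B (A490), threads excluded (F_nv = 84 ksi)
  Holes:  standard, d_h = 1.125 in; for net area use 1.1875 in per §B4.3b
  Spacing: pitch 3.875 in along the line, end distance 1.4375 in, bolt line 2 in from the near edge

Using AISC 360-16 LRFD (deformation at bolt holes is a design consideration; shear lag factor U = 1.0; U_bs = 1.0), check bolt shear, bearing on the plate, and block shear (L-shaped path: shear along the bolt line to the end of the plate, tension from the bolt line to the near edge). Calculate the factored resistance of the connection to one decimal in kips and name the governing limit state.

Bolt shear: A_b = π(1)²/4 = 0.7854 in². φR_n = 0.75 × 84 × 0.7854 × 4 × 1 = 197.9 kips.
Bearing (0.375 in plate, F_u = 65 ksi): end bolts L_c = 1.4375 − 1.125/2 = 0.875, R_n = min(1.2×0.875×0.375×65, 2.4×1×0.375×65) = 25.594 kips/bolt; interior L_c = 3.875 − 1.125 = 2.75, R_n = 58.5 kips/bolt. φR_n = 0.75 × (1×25.594 + 3×58.5) = 150.8 kips.
Block shear: shear path 1×[1.4375+3×3.875] = 1×13.0625 in, A_gv = 4.8984, A_nv = 1×(13.0625 − 3.5×1.1875)×0.375 = 3.3398 in²; tension to near edge: (2 − 0.5×1.1875)×0.375 = 0.52734 in². R_n = min(0.6×65×3.3398, 0.6×50×4.8984) + 1.0×65×0.52734 = min(130.25, 146.95) + 34.277 = 164.53 kips. φR_n = 0.75 × 164.53 = 123.4 kips.
Governing: min(197.9, 150.8, 123.4) = 123.4 kips → block shear.

123.4 kips (block shear governs)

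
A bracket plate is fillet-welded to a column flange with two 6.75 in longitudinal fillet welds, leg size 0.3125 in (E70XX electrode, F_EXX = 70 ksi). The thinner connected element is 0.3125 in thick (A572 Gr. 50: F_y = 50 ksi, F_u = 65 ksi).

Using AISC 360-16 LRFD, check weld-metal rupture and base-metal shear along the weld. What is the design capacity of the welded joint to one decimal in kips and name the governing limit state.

Weld metal: throat = 0.707×0.3125 = 0.22094 in, L = 2×6.75 = 13.5 in. φR_n = 0.75 × 0.6 × 70 × 0.22094 × 13.5 = 94.0 kips.
Base metal shear (0.3125 in plate): yield φR_n = 1.0×0.6×50×0.3125×13.5 = 126.6 kips; rupture φR_n = 0.75×0.6×65×0.3125×13.5 = 123.4 kips; take 123.4 kips (rupture).
Governing: min(94.0, 123.4) = 94.0 kips → weld metal.

94.0 kips (weld metal governs)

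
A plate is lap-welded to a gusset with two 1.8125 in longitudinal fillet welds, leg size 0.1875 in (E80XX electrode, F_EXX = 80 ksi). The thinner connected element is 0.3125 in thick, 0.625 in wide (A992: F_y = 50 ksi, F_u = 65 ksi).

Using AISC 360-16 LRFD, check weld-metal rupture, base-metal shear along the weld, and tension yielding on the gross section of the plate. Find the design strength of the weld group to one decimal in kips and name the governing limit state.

8.8 kips (gross-section yield governs)

Weld metal: throat = 0.707×0.1875 = 0.13256 in, L = 2×1.8125 = 3.625 in. φR_n = 0.75 × 0.6 × 80 × 0.13256 × 3.625 = 17.3 kips.
Base metal shear (0.3125 in plate): yield φR_n = 1.0×0.6×50×0.3125×3.625 = 34.0 kips; rupture φR_n = 0.75×0.6×65×0.3125×3.625 = 33.1 kips; take 33.1 kips (rupture).
Tension yield (gross): A_g = 0.625×0.3125 = 0.19531 in². φR_n = 0.90 × 50 × 0.19531 = 8.8 kips.
Governing: min(17.3, 33.1, 8.8) = 8.8 kips → gross-section yield.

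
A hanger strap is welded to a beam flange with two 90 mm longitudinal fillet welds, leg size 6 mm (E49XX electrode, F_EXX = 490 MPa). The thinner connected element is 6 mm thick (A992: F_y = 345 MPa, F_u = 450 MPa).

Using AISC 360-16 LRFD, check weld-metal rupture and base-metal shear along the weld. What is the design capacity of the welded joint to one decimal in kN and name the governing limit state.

Weld metal: throat = 0.707×6 = 4.242 mm, L = 2×90 = 180 mm. φR_n = 0.75 × 0.6 × 490 × 4.242 × 180 = 168.4 kN.
Base metal shear (6 mm plate): yield φR_n = 1.0×0.6×345×6×180 = 223.6 kN; rupture φR_n = 0.75×0.6×450×6×180 = 218.7 kN; take 218.7 kN (rupture).
Governing: min(168.4, 218.7) = 168.4 kN → weld metal.

168.4 kN (weld metal governs)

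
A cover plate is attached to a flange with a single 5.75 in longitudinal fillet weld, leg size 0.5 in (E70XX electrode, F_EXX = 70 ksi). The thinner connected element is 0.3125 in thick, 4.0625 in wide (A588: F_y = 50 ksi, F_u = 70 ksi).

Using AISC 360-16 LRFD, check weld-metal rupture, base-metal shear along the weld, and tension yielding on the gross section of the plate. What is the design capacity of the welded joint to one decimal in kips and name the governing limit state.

Weld metal: throat = 0.707×0.5 = 0.3535 in, L = 5.75 in. φR_n = 0.75 × 0.6 × 70 × 0.3535 × 5.75 = 64.0 kips.
Base metal shear (0.3125 in plate): yield φR_n = 1.0×0.6×50×0.3125×5.75 = 53.9 kips; rupture φR_n = 0.75×0.6×70×0.3125×5.75 = 56.6 kips; take 53.9 kips (yield).
Tension yield (gross): A_g = 4.0625×0.3125 = 1.2695 in². φR_n = 0.90 × 50 × 1.2695 = 57.1 kips.
Governing: min(64.0, 53.9, 57.1) = 53.9 kips → base-metal shear.

53.9 kips (base-metal shear governs)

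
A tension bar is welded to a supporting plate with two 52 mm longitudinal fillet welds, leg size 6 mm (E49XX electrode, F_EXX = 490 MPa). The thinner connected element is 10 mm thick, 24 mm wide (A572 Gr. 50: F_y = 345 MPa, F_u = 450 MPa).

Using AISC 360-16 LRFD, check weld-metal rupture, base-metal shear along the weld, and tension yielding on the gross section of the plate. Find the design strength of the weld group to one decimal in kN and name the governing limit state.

Weld metal: throat = 0.707×6 = 4.242 mm, L = 2×52 = 104 mm. φR_n = 0.75 × 0.6 × 490 × 4.242 × 104 = 97.3 kN.
Base metal shear (10 mm plate): yield φR_n = 1.0×0.6×345×10×104 = 215.3 kN; rupture φR_n = 0.75×0.6×450×10×104 = 210.6 kN; take 210.6 kN (rupture).
Tension yield (gross): A_g = 24×10 = 240 mm². φR_n = 0.90 × 345 × 240 = 74.5 kN.
Governing: min(97.3, 210.6, 74.5) = 74.5 kN → gross-section yield.

74.5 kN (gross-section yield governs)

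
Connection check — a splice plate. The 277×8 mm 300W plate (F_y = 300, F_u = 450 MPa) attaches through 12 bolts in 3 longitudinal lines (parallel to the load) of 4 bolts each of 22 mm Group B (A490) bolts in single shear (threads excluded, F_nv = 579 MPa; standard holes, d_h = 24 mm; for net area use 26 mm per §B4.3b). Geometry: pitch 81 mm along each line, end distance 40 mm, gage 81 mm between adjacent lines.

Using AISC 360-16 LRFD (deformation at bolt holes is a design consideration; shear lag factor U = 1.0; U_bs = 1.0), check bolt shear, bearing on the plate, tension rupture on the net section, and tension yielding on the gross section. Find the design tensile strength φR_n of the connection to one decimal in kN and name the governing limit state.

537.3 kN (net-section rupture governs)

Bolt shear: A_b = π(22)²/4 = 380.13 mm². φR_n = 0.75 × 579 × 380.13 × 12 × 1 = 1980.9 kN.
Bearing (8 mm plate, F_u = 450 MPa): end bolts L_c = 40 − 24/2 = 28, R_n = min(1.2×28×8×450, 2.4×22×8×450) = 120.96 kN/bolt; interior L_c = 81 − 24 = 57, R_n = 190.08 kN/bolt. φR_n = 0.75 × (3×120.96 + 9×190.08) = 1555.2 kN.
Tension rupture (net): A_n = (277 − 3×26)×8 = 1592 mm² (U = 1.0, A_e = A_n). φR_n = 0.75 × 450 × 1592 = 537.3 kN.
Tension yield (gross): A_g = 277×8 = 2216 mm². φR_n = 0.90 × 300 × 2216 = 598.3 kN.
Governing: min(1980.9, 1555.2, 537.3, 598.3) = 537.3 kN → net-section rupture.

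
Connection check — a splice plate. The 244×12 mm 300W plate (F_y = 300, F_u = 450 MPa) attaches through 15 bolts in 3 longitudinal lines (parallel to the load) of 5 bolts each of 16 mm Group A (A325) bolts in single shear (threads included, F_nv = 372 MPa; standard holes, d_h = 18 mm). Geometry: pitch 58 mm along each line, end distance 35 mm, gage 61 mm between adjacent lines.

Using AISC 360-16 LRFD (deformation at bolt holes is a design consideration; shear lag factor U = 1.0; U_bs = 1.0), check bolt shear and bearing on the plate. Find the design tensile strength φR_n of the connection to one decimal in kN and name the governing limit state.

841.4 kN (bolt shear governs)

Bolt shear: A_b = π(16)²/4 = 201.06 mm². φR_n = 0.75 × 372 × 201.06 × 15 × 1 = 841.4 kN.
Bearing (12 mm plate, F_u = 450 MPa): end bolts L_c = 35 − 18/2 = 26, R_n = min(1.2×26×12×450, 2.4×16×12×450) = 168.48 kN/bolt; interior L_c = 58 − 18 = 40, R_n = 207.36 kN/bolt. φR_n = 0.75 × (3×168.48 + 12×207.36) = 2245.3 kN.
Governing: min(841.4, 2245.3) = 841.4 kN → bolt shear.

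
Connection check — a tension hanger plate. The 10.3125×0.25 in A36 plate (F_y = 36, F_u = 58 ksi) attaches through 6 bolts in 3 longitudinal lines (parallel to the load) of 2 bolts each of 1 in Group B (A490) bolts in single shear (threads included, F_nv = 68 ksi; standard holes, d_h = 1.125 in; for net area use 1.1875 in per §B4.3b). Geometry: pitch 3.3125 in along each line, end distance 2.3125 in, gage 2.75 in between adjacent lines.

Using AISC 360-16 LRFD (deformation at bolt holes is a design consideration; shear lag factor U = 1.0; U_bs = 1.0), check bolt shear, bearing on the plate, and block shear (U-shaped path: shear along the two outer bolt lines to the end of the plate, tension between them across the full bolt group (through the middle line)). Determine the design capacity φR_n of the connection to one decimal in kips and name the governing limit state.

Bolt shear: A_b = π(1)²/4 = 0.7854 in². φR_n = 0.75 × 68 × 0.7854 × 6 × 1 = 240.3 kips.
Bearing (0.25 in plate, F_u = 58 ksi): end bolts L_c = 2.3125 − 1.125/2 = 1.75, R_n = min(1.2×1.75×0.25×58, 2.4×1×0.25×58) = 30.45 kips/bolt; interior L_c = 3.3125 − 1.125 = 2.1875, R_n = 34.8 kips/bolt. φR_n = 0.75 × (3×30.45 + 3×34.8) = 146.8 kips.
Block shear: shear path 2×[2.3125+1×3.3125] = 2×5.625 in, A_gv = 2.8125, A_nv = 2×(5.625 − 1.5×1.1875)×0.25 = 1.9219 in²; tension across gage: (5.5 − 2×1.1875)×0.25 = 0.78125 in². R_n = min(0.6×58×1.9219, 0.6×36×2.8125) + 1.0×58×0.78125 = min(66.882, 60.75) + 45.313 = 106.06 kips. φR_n = 0.75 × 106.06 = 79.5 kips.
Governing: min(240.3, 146.8, 79.5) = 79.5 kips → block shear.

79.5 kips (block shear governs)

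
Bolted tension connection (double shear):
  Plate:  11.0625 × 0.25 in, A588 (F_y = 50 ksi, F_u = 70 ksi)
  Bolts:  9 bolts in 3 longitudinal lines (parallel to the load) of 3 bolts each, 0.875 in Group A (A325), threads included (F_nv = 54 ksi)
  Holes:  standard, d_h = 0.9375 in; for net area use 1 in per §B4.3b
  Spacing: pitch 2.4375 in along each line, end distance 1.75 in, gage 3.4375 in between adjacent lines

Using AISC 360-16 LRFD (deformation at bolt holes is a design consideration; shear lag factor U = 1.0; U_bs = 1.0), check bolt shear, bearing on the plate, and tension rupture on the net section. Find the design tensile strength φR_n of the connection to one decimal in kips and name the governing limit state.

105.8 kips (net-section rupture governs)

Bolt shear: A_b = π(0.875)²/4 = 0.60132 in². φR_n = 0.75 × 54 × 0.60132 × 9 × 2 = 438.4 kips.
Bearing (0.25 in plate, F_u = 70 ksi): end bolts L_c = 1.75 − 0.9375/2 = 1.28125, R_n = min(1.2×1.28125×0.25×70, 2.4×0.875×0.25×70) = 26.906 kips/bolt; interior L_c = 2.4375 − 0.9375 = 1.5, R_n = 31.5 kips/bolt. φR_n = 0.75 × (3×26.906 + 6×31.5) = 202.3 kips.
Tension rupture (net): A_n = (11.0625 − 3×1)×0.25 = 2.0156 in² (U = 1.0, A_e = A_n). φR_n = 0.75 × 70 × 2.0156 = 105.8 kips.
Governing: min(438.4, 202.3, 105.8) = 105.8 kips → net-section rupture.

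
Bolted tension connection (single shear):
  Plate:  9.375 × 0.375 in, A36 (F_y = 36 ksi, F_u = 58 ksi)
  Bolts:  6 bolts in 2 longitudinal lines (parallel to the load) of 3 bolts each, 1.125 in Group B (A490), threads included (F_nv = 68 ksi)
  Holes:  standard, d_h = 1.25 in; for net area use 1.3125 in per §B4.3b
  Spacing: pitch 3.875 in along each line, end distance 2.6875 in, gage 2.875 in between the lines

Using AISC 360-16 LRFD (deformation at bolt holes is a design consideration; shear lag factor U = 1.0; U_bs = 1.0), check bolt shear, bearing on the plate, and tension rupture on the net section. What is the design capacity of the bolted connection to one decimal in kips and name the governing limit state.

Bolt shear: A_b = π(1.125)²/4 = 0.99402 in². φR_n = 0.75 × 68 × 0.99402 × 6 × 1 = 304.2 kips.
Bearing (0.375 in plate, F_u = 58 ksi): end bolts L_c = 2.6875 − 1.25/2 = 2.0625, R_n = min(1.2×2.0625×0.375×58, 2.4×1.125×0.375×58) = 53.831 kips/bolt; interior L_c = 3.875 − 1.25 = 2.625, R_n = 58.725 kips/bolt. φR_n = 0.75 × (2×53.831 + 4×58.725) = 256.9 kips.
Tension rupture (net): A_n = (9.375 − 2×1.3125)×0.375 = 2.5313 in² (U = 1.0, A_e = A_n). φR_n = 0.75 × 58 × 2.5313 = 110.1 kips.
Governing: min(304.2, 256.9, 110.1) = 110.1 kips → net-section rupture.

110.1 kips (net-section rupture governs)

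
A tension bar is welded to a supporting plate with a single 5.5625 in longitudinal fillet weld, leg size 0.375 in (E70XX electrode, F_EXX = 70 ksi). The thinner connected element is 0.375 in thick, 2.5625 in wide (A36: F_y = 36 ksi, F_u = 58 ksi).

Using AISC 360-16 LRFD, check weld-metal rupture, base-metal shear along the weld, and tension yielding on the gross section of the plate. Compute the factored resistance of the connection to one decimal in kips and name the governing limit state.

31.1 kips (gross-section yield governs)

Weld metal: throat = 0.707×0.375 = 0.26513 in, L = 5.5625 in. φR_n = 0.75 × 0.6 × 70 × 0.26513 × 5.5625 = 46.5 kips.
Base metal shear (0.375 in plate): yield φR_n = 1.0×0.6×36×0.375×5.5625 = 45.1 kips; rupture φR_n = 0.75×0.6×58×0.375×5.5625 = 54.4 kips; take 45.1 kips (yield).
Tension yield (gross): A_g = 2.5625×0.375 = 0.96094 in². φR_n = 0.90 × 36 × 0.96094 = 31.1 kips.
Governing: min(46.5, 45.1, 31.1) = 31.1 kips → gross-section yield.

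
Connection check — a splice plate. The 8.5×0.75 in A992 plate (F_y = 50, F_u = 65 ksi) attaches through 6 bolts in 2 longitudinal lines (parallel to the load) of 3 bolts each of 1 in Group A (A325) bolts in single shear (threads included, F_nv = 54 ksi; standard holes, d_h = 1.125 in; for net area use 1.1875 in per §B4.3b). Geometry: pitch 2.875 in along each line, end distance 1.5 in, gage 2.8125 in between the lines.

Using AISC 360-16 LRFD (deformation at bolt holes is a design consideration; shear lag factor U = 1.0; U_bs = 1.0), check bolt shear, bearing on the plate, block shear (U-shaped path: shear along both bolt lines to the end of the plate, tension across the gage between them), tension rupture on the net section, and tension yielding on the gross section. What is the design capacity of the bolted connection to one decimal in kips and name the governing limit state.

190.9 kips (bolt shear governs)

Bolt shear: A_b = π(1)²/4 = 0.7854 in². φR_n = 0.75 × 54 × 0.7854 × 6 × 1 = 190.9 kips.
Bearing (0.75 in plate, F_u = 65 ksi): end bolts L_c = 1.5 − 1.125/2 = 0.9375, R_n = min(1.2×0.9375×0.75×65, 2.4×1×0.75×65) = 54.844 kips/bolt; interior L_c = 2.875 − 1.125 = 1.75, R_n = 102.38 kips/bolt. φR_n = 0.75 × (2×54.844 + 4×102.38) = 389.4 kips.
Block shear: shear path 2×[1.5+2×2.875] = 2×7.25 in, A_gv = 10.875, A_nv = 2×(7.25 − 2.5×1.1875)×0.75 = 6.4219 in²; tension across gage: (2.8125 − 1×1.1875)×0.75 = 1.2188 in². R_n = min(0.6×65×6.4219, 0.6×50×10.875) + 1.0×65×1.2188 = min(250.45, 326.25) + 79.222 = 329.67 kips. φR_n = 0.75 × 329.67 = 247.3 kips.
Tension rupture (net): A_n = (8.5 − 2×1.1875)×0.75 = 4.5938 in² (U = 1.0, A_e = A_n). φR_n = 0.75 × 65 × 4.5938 = 223.9 kips.
Tension yield (gross): A_g = 8.5×0.75 = 6.375 in². φR_n = 0.90 × 50 × 6.375 = 286.9 kips.
Governing: min(190.9, 389.4, 247.3, 223.9, 286.9) = 190.9 kips → bolt shear.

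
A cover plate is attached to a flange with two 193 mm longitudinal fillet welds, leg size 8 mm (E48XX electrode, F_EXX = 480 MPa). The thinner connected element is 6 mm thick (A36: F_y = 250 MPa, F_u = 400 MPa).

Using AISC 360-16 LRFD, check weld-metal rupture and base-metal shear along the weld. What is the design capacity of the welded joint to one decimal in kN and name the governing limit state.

Weld metal: throat = 0.707×8 = 5.656 mm, L = 2×193 = 386 mm. φR_n = 0.75 × 0.6 × 480 × 5.656 × 386 = 471.6 kN.
Base metal shear (6 mm plate): yield φR_n = 1.0×0.6×250×6×386 = 347.4 kN; rupture φR_n = 0.75×0.6×400×6×386 = 416.9 kN; take 347.4 kN (yield).
Governing: min(471.6, 347.4) = 347.4 kN → base-metal shear.

347.4 kN (base-metal shear governs)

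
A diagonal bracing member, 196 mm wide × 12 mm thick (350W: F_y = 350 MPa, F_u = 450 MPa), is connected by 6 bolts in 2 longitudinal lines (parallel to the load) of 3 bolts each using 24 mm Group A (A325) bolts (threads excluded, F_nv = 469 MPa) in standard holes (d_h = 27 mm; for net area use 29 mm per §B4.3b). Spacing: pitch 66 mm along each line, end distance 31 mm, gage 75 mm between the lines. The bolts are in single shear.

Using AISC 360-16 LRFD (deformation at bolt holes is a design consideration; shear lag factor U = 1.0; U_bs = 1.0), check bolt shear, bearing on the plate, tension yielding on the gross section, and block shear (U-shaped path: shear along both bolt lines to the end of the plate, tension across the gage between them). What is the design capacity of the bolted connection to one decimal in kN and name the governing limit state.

626.1 kN (block shear governs)

Bolt shear: A_b = π(24)²/4 = 452.39 mm². φR_n = 0.75 × 469 × 452.39 × 6 × 1 = 954.8 kN.
Bearing (12 mm plate, F_u = 450 MPa): end bolts L_c = 31 − 27/2 = 17.5, R_n = min(1.2×17.5×12×450, 2.4×24×12×450) = 113.4 kN/bolt; interior L_c = 66 − 27 = 39, R_n = 252.72 kN/bolt. φR_n = 0.75 × (2×113.4 + 4×252.72) = 928.3 kN.
Tension yield (gross): A_g = 196×12 = 2352 mm². φR_n = 0.90 × 350 × 2352 = 740.9 kN.
Block shear: shear path 2×[31+2×66] = 2×163 mm, A_gv = 3912, A_nv = 2×(163 − 2.5×29)×12 = 2172 mm²; tension across gage: (75 − 1×29)×12 = 552 mm². R_n = min(0.6×450×2172, 0.6×350×3912) + 1.0×450×552 = min(586.44, 821.52) + 248.4 = 834.84 kN. φR_n = 0.75 × 834.84 = 626.1 kN.
Governing: min(954.8, 928.3, 740.9, 626.1) = 626.1 kN → block shear.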